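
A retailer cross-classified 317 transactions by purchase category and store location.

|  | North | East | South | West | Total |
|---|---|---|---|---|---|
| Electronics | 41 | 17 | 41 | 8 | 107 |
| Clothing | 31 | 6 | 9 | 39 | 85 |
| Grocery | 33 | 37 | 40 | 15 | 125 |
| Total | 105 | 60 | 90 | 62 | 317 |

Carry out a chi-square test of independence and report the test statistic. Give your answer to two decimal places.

72.76

Grand total N = 317.
Expected counts (row total × column total / N):
  Electronics, North: 107×105/317 = 35.4416
  Electronics, East: 107×60/317 = 20.2524
  Electronics, South: 107×90/317 = 30.3785
  Electronics, West: 107×62/317 = 20.9274
  Clothing, North: 85×105/317 = 28.1546
  Clothing, East: 85×60/317 = 16.0883
  Clothing, South: 85×90/317 = 24.1325
  Clothing, West: 85×62/317 = 16.6246
  Grocery, North: 125×105/317 = 41.4038
  Grocery, East: 125×60/317 = 23.6593
  Grocery, South: 125×90/317 = 35.4890
  Grocery, West: 125×62/317 = 24.4479
Contributions (O − E)²/E:
  (41 − 35.4416)²/35.4416 = 0.8717
  (17 − 20.2524)²/20.2524 = 0.5223
  (41 − 30.3785)²/30.3785 = 3.7137
  (8 − 20.9274)²/20.9274 = 7.9856
  (31 − 28.1546)²/28.1546 = 0.2876
  (6 − 16.0883)²/16.0883 = 6.3260
  (9 − 24.1325)²/24.1325 = 9.4890
  (39 − 16.6246)²/16.6246 = 30.1155
  (33 − 41.4038)²/41.4038 = 1.7057
  (37 − 23.6593)²/23.6593 = 7.5224
  (40 − 35.4890)²/35.4890 = 0.5734
  (15 − 24.4479)²/24.4479 = 3.6511
χ² = 0.8717 + 0.5223 + 3.7137 + 7.9856 + 0.2876 + 6.3260 + 9.4890 + 30.1155 + 1.7057 + 7.5224 + 0.5734 + 3.6511 = 72.76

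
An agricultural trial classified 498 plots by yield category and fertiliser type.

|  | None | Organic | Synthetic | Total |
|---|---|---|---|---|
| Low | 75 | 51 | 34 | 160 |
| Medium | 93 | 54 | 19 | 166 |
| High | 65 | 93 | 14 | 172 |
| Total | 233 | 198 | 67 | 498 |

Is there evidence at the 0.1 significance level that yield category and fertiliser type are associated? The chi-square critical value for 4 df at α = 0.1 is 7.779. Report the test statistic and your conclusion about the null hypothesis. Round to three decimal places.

30.882; reject H₀

Grand total N = 498.
Expected counts (row total × column total / N):
  Low, None: 160×233/498 = 74.8594
  Low, Organic: 160×198/498 = 63.6145
  Low, Synthetic: 160×67/498 = 21.5261
  Medium, None: 166×233/498 = 77.6667
  Medium, Organic: 166×198/498 = 66.0000
  Medium, Synthetic: 166×67/498 = 22.3333
  High, None: 172×233/498 = 80.4739
  High, Organic: 172×198/498 = 68.3855
  High, Synthetic: 172×67/498 = 23.1406
Contributions (O − E)²/E:
  (75 − 74.8594)²/74.8594 = 0.0003
  (51 − 63.6145)²/63.6145 = 2.5014
  (34 − 21.5261)²/21.5261 = 7.2283
  (93 − 77.6667)²/77.6667 = 3.0272
  (54 − 66.0000)²/66.0000 = 2.1818
  (19 − 22.3333)²/22.3333 = 0.4975
  (65 − 80.4739)²/80.4739 = 2.9754
  (93 − 68.3855)²/68.3855 = 8.8597
  (14 − 23.1406)²/23.1406 = 3.6106
χ² = 0.0003 + 2.5014 + 7.2283 + 3.0272 + 2.1818 + 0.4975 + 2.9754 + 8.8597 + 3.6106 = 30.882
df = (3−1)(3−1) = 4. Since 30.882 > 7.779, reject the null hypothesis of independence at α = 0.1.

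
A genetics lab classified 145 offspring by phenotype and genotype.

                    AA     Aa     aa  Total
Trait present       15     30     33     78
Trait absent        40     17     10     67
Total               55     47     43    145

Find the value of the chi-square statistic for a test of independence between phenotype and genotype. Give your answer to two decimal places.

26.58

Grand total N = 145.
Expected counts (row total × column total / N):
  Trait present, AA: 78×55/145 = 29.586
  Trait present, Aa: 78×47/145 = 25.283
  Trait present, aa: 78×43/145 = 23.131
  Trait absent, AA: 67×55/145 = 25.414
  Trait absent, Aa: 67×47/145 = 21.717
  Trait absent, aa: 67×43/145 = 19.869
Contributions (O − E)²/E:
  (15 − 29.586)²/29.586 = 7.1909
  (30 − 25.283)²/25.283 = 0.8800
  (33 − 23.131)²/23.131 = 4.2107
  (40 − 25.414)²/25.414 = 8.3714
  (17 − 21.717)²/21.717 = 1.0245
  (10 − 19.869)²/19.869 = 4.9020
χ² = 7.1909 + 0.8800 + 4.2107 + 8.3714 + 1.0245 + 4.9020 = 26.58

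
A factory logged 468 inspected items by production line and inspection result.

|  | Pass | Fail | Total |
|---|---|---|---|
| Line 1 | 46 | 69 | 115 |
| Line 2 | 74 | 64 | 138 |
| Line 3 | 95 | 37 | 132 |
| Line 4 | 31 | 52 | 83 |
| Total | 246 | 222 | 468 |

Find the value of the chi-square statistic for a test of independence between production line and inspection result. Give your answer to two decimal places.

Grand total N = 468.
Expected counts (row total × column total / N):
  Line 1, Pass: 115×246/468 = 60.449
  Line 1, Fail: 115×222/468 = 54.551
  Line 2, Pass: 138×246/468 = 72.538
  Line 2, Fail: 138×222/468 = 65.462
  Line 3, Pass: 132×246/468 = 69.385
  Line 3, Fail: 132×222/468 = 62.615
  Line 4, Pass: 83×246/468 = 43.628
  Line 4, Fail: 83×222/468 = 39.372
Contributions (O − E)²/E:
  (46 − 60.449)²/60.449 = 3.4537
  (69 − 54.551)²/54.551 = 3.8271
  (74 − 72.538)²/72.538 = 0.0295
  (64 − 65.462)²/65.462 = 0.0327
  (95 − 69.385)²/69.385 = 9.4563
  (37 − 62.615)²/62.615 = 10.4788
  (31 − 43.628)²/43.628 = 3.6551
  (52 − 39.372)²/39.372 = 4.0502
χ² = 3.4537 + 3.8271 + 0.0295 + 0.0327 + 9.4563 + 10.4788 + 3.6551 + 4.0502 = 34.98

34.98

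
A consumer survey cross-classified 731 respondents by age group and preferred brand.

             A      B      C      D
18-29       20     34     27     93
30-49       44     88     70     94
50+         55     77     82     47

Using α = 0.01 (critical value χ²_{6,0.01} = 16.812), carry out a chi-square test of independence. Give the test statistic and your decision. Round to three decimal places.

63.345; reject H₀

Row totals: 174, 296, 261. Column totals: 119, 199, 179, 234. Grand total N = 731.
Expected counts (row total × column total / N):
  18-29, A: 174×119/731 = 28.3256
  18-29, B: 174×199/731 = 47.3680
  18-29, C: 174×179/731 = 42.6074
  18-29, D: 174×234/731 = 55.6990
  30-49, A: 296×119/731 = 48.1860
  30-49, B: 296×199/731 = 80.5800
  30-49, C: 296×179/731 = 72.4815
  30-49, D: 296×234/731 = 94.7524
  50+, A: 261×119/731 = 42.4884
  50+, B: 261×199/731 = 71.0520
  50+, C: 261×179/731 = 63.9111
  50+, D: 261×234/731 = 83.5486
Contributions (O − E)²/E:
  (20 − 28.3256)²/28.3256 = 2.4471
  (34 − 47.3680)²/47.3680 = 3.7727
  (27 − 42.6074)²/42.6074 = 5.7171
  (93 − 55.6990)²/55.6990 = 24.9801
  (44 − 48.1860)²/48.1860 = 0.3636
  (88 − 80.5800)²/80.5800 = 0.6833
  (70 − 72.4815)²/72.4815 = 0.0850
  (94 − 94.7524)²/94.7524 = 0.0060
  (55 − 42.4884)²/42.4884 = 3.6843
  (77 − 71.0520)²/71.0520 = 0.4979
  (82 − 63.9111)²/63.9111 = 5.1197
  (47 − 83.5486)²/83.5486 = 15.9883
χ² = 2.4471 + 3.7727 + 5.7171 + 24.9801 + 0.3636 + 0.6833 + 0.0850 + 0.0060 + 3.6843 + 0.4979 + 5.1197 + 15.9883 = 63.345
df = (3−1)(4−1) = 6. Since 63.345 > 16.812, reject the null hypothesis of independence at α = 0.01.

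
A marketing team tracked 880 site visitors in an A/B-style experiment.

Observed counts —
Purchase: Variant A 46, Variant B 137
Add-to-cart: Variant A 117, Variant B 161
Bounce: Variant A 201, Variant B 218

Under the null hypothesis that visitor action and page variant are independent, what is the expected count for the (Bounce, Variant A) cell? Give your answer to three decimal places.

Row total (Bounce) = 419; column total (Variant A) = 364; grand total N = 880.
Expected count = (row total × column total) / N = 419 × 364 / 880 = 173.314.

173.314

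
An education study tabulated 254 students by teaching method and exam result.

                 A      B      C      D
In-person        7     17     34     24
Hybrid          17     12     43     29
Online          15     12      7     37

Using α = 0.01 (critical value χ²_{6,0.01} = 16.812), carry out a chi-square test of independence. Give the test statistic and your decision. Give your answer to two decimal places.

Row totals: 82, 101, 71. Column totals: 39, 41, 84, 90. Grand total N = 254.
Expected counts (row total × column total / N):
  In-person, A: 82×39/254 = 12.5906
  In-person, B: 82×41/254 = 13.2362
  In-person, C: 82×84/254 = 27.1181
  In-person, D: 82×90/254 = 29.0551
  Hybrid, A: 101×39/254 = 15.5079
  Hybrid, B: 101×41/254 = 16.3031
  Hybrid, C: 101×84/254 = 33.4016
  Hybrid, D: 101×90/254 = 35.7874
  Online, A: 71×39/254 = 10.9016
  Online, B: 71×41/254 = 11.4606
  Online, C: 71×84/254 = 23.4803
  Online, D: 71×90/254 = 25.1575
Contributions (O − E)²/E:
  (7 − 12.5906)²/12.5906 = 2.4824
  (17 − 13.2362)²/13.2362 = 1.0703
  (34 − 27.1181)²/27.1181 = 1.7465
  (24 − 29.0551)²/29.0551 = 0.8795
  (17 − 15.5079)²/15.5079 = 0.1436
  (12 − 16.3031)²/16.3031 = 1.1358
  (43 − 33.4016)²/33.4016 = 2.7582
  (29 − 35.7874)²/35.7874 = 1.2873
  (15 − 10.9016)²/10.9016 = 1.5408
  (12 − 11.4606)²/11.4606 = 0.0254
  (7 − 23.4803)²/23.4803 = 11.5672
  (37 − 25.1575)²/25.1575 = 5.5747
χ² = 2.4824 + 1.0703 + 1.7465 + 0.8795 + 0.1436 + 1.1358 + 2.7582 + 1.2873 + 1.5408 + 0.0254 + 11.5672 + 5.5747 = 30.21
df = (3−1)(4−1) = 6. Since 30.21 > 16.812, reject the null hypothesis of independence at α = 0.01.

30.21; reject H₀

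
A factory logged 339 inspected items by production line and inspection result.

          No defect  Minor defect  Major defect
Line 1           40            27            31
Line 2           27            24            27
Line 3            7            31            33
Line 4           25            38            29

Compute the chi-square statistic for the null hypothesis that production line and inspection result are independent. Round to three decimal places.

Row totals: 98, 78, 71, 92. Column totals: 99, 120, 120. Grand total N = 339.
Expected counts (row total × column total / N):
  Line 1, No defect: 98×99/339 = 28.6195
  Line 1, Minor defect: 98×120/339 = 34.6903
  Line 1, Major defect: 98×120/339 = 34.6903
  Line 2, No defect: 78×99/339 = 22.7788
  Line 2, Minor defect: 78×120/339 = 27.6106
  Line 2, Major defect: 78×120/339 = 27.6106
  Line 3, No defect: 71×99/339 = 20.7345
  Line 3, Minor defect: 71×120/339 = 25.1327
  Line 3, Major defect: 71×120/339 = 25.1327
  Line 4, No defect: 92×99/339 = 26.8673
  Line 4, Minor defect: 92×120/339 = 32.5664
  Line 4, Major defect: 92×120/339 = 32.5664
Contributions (O − E)²/E:
  (40 − 28.6195)²/28.6195 = 4.5254
  (27 − 34.6903)²/34.6903 = 1.7048
  (31 − 34.6903)²/34.6903 = 0.3926
  (27 − 22.7788)²/22.7788 = 0.7822
  (24 − 27.6106)²/27.6106 = 0.4722
  (27 − 27.6106)²/27.6106 = 0.0135
  (7 − 20.7345)²/20.7345 = 9.0977
  (31 − 25.1327)²/25.1327 = 1.3697
  (33 − 25.1327)²/25.1327 = 2.4627
  (25 − 26.8673)²/26.8673 = 0.1298
  (38 − 32.5664)²/32.5664 = 0.9066
  (29 − 32.5664)²/32.5664 = 0.3906
χ² = 4.5254 + 1.7048 + 0.3926 + 0.7822 + 0.4722 + 0.0135 + 9.0977 + 1.3697 + 2.4627 + 0.1298 + 0.9066 + 0.3906 = 22.248

22.248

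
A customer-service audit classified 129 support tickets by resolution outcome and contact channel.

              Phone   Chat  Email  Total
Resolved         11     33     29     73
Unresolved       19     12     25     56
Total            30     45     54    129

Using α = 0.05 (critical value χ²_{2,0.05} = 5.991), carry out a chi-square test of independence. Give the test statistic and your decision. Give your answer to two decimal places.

10.17; reject H₀

Grand total N = 129.
Expected counts (row total × column total / N):
  Resolved, Phone: 73×30/129 = 16.977
  Resolved, Chat: 73×45/129 = 25.465
  Resolved, Email: 73×54/129 = 30.558
  Unresolved, Phone: 56×30/129 = 13.023
  Unresolved, Chat: 56×45/129 = 19.535
  Unresolved, Email: 56×54/129 = 23.442
Contributions (O − E)²/E:
  (11 − 16.977)²/16.977 = 2.1043
  (33 − 25.465)²/25.465 = 2.2296
  (29 − 30.558)²/30.558 = 0.0794
  (19 − 13.023)²/13.023 = 2.7432
  (12 − 19.535)²/19.535 = 2.9064
  (25 − 23.442)²/23.442 = 0.1035
χ² = 2.1043 + 2.2296 + 0.0794 + 2.7432 + 2.9064 + 0.1035 = 10.17
df = (2−1)(3−1) = 2. Since 10.17 > 5.991, reject the null hypothesis of independence at α = 0.05.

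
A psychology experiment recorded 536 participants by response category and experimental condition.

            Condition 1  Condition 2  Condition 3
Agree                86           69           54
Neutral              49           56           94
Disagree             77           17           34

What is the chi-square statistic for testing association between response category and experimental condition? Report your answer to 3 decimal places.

Row totals: 209, 199, 128. Column totals: 212, 142, 182. Grand total N = 536.
Expected counts (row total × column total / N):
  Agree, Condition 1: 209×212/536 = 82.6642
  Agree, Condition 2: 209×142/536 = 55.3694
  Agree, Condition 3: 209×182/536 = 70.9664
  Neutral, Condition 1: 199×212/536 = 78.7090
  Neutral, Condition 2: 199×142/536 = 52.7201
  Neutral, Condition 3: 199×182/536 = 67.5709
  Disagree, Condition 1: 128×212/536 = 50.6269
  Disagree, Condition 2: 128×142/536 = 33.9104
  Disagree, Condition 3: 128×182/536 = 43.4627
Contributions (O − E)²/E:
  (86 − 82.6642)²/82.6642 = 0.1346
  (69 − 55.3694)²/55.3694 = 3.3555
  (54 − 70.9664)²/70.9664 = 4.0563
  (49 − 78.7090)²/78.7090 = 11.2138
  (56 − 52.7201)²/52.7201 = 0.2041
  (94 − 67.5709)²/67.5709 = 10.3373
  (77 − 50.6269)²/50.6269 = 13.7386
  (17 − 33.9104)²/33.9104 = 8.4329
  (34 − 43.4627)²/43.4627 = 2.0602
χ² = 0.1346 + 3.3555 + 4.0563 + 11.2138 + 0.2041 + 10.3373 + 13.7386 + 8.4329 + 2.0602 = 53.533

53.533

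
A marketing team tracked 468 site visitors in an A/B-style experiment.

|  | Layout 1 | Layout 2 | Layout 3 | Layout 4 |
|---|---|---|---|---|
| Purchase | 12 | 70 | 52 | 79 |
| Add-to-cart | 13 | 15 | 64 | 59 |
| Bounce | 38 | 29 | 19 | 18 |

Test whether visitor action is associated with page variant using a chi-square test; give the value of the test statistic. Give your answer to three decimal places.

Row totals: 213, 151, 104. Column totals: 63, 114, 135, 156. Grand total N = 468.
Expected counts (row total × column total / N):
  Purchase, Layout 1: 213×63/468 = 28.6731
  Purchase, Layout 2: 213×114/468 = 51.8846
  Purchase, Layout 3: 213×135/468 = 61.4423
  Purchase, Layout 4: 213×156/468 = 71.0000
  Add-to-cart, Layout 1: 151×63/468 = 20.3269
  Add-to-cart, Layout 2: 151×114/468 = 36.7821
  Add-to-cart, Layout 3: 151×135/468 = 43.5577
  Add-to-cart, Layout 4: 151×156/468 = 50.3333
  Bounce, Layout 1: 104×63/468 = 14.0000
  Bounce, Layout 2: 104×114/468 = 25.3333
  Bounce, Layout 3: 104×135/468 = 30.0000
  Bounce, Layout 4: 104×156/468 = 34.6667
Contributions (O − E)²/E:
  (12 − 28.6731)²/28.6731 = 9.6952
  (70 − 51.8846)²/51.8846 = 6.3250
  (52 − 61.4423)²/61.4423 = 1.4511
  (79 − 71.0000)²/71.0000 = 0.9014
  (13 − 20.3269)²/20.3269 = 2.6410
  (15 − 36.7821)²/36.7821 = 12.8992
  (64 − 43.5577)²/43.5577 = 9.5939
  (59 − 50.3333)²/50.3333 = 1.4923
  (38 − 14.0000)²/14.0000 = 41.1429
  (29 − 25.3333)²/25.3333 = 0.5307
  (19 − 30.0000)²/30.0000 = 4.0333
  (18 − 34.6667)²/34.6667 = 8.0128
χ² = 9.6952 + 6.3250 + 1.4511 + 0.9014 + 2.6410 + 12.8992 + 9.5939 + 1.4923 + 41.1429 + 0.5307 + 4.0333 + 8.0128 = 98.719

98.719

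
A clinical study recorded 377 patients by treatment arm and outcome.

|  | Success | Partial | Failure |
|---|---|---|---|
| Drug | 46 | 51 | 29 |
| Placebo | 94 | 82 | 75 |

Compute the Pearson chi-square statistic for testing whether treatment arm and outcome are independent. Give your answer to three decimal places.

2.902

Row totals: 126, 251. Column totals: 140, 133, 104. Grand total N = 377.
Expected counts (row total × column total / N):
  Drug, Success: 126×140/377 = 46.7905
  Drug, Partial: 126×133/377 = 44.4509
  Drug, Failure: 126×104/377 = 34.7586
  Placebo, Success: 251×140/377 = 93.2095
  Placebo, Partial: 251×133/377 = 88.5491
  Placebo, Failure: 251×104/377 = 69.2414
Contributions (O − E)²/E:
  (46 − 46.7905)²/46.7905 = 0.0134
  (51 − 44.4509)²/44.4509 = 0.9649
  (29 − 34.7586)²/34.7586 = 0.9541
  (94 − 93.2095)²/93.2095 = 0.0067
  (82 − 88.5491)²/88.5491 = 0.4844
  (75 − 69.2414)²/69.2414 = 0.4789
χ² = 0.0134 + 0.9649 + 0.9541 + 0.0067 + 0.4844 + 0.4789 = 2.902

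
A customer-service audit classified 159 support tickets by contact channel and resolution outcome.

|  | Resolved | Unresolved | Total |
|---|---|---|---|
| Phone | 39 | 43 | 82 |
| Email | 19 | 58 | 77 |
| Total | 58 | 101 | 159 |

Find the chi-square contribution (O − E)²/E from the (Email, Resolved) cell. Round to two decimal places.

2.94

Row total (Email) = 77; column total (Resolved) = 58; N = 159.
Expected count E = 77 × 58 / 159 = 28.088.
Contribution = (O − E)²/E = (19 − 28.088)² / 28.088 = 2.94.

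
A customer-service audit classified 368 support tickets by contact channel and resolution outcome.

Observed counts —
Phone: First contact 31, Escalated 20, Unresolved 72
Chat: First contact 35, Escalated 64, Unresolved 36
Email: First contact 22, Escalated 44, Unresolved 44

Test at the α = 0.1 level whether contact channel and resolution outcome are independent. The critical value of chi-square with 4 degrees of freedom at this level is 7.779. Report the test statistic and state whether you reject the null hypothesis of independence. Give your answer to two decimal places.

Row totals: 123, 135, 110. Column totals: 88, 128, 152. Grand total N = 368.
Expected counts (row total × column total / N):
  Phone, First contact: 123×88/368 = 29.413
  Phone, Escalated: 123×128/368 = 42.783
  Phone, Unresolved: 123×152/368 = 50.804
  Chat, First contact: 135×88/368 = 32.283
  Chat, Escalated: 135×128/368 = 46.957
  Chat, Unresolved: 135×152/368 = 55.761
  Email, First contact: 110×88/368 = 26.304
  Email, Escalated: 110×128/368 = 38.261
  Email, Unresolved: 110×152/368 = 45.435
Contributions (O − E)²/E:
  (31 − 29.413)²/29.413 = 0.0856
  (20 − 42.783)²/42.783 = 12.1325
  (72 − 50.804)²/50.804 = 8.8432
  (35 − 32.283)²/32.283 = 0.2287
  (64 − 46.957)²/46.957 = 6.1857
  (36 − 55.761)²/55.761 = 7.0031
  (22 − 26.304)²/26.304 = 0.7042
  (44 − 38.261)²/38.261 = 0.8608
  (44 − 45.435)²/45.435 = 0.0453
χ² = 0.0856 + 12.1325 + 8.8432 + 0.2287 + 6.1857 + 7.0031 + 0.7042 + 0.8608 + 0.0453 = 36.09
df = (3−1)(3−1) = 4. Since 36.09 > 7.779, reject the null hypothesis of independence at α = 0.1.

36.09; reject H₀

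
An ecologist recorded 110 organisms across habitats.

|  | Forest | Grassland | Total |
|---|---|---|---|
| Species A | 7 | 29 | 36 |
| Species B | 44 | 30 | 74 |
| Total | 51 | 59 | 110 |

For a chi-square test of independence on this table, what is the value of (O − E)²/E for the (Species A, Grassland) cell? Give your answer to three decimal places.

Row total (Species A) = 36; column total (Grassland) = 59; N = 110.
Expected count E = 36 × 59 / 110 = 19.3091.
Contribution = (O − E)²/E = (29 − 19.3091)² / 19.3091 = 4.864.

4.864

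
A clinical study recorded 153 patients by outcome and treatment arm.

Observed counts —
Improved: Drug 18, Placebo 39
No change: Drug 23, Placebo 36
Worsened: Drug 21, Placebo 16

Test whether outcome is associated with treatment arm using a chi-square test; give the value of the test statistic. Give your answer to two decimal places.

6.00

Row totals: 57, 59, 37. Column totals: 62, 91. Grand total N = 153.
Expected counts (row total × column total / N):
  Improved, Drug: 57×62/153 = 23.098
  Improved, Placebo: 57×91/153 = 33.902
  No change, Drug: 59×62/153 = 23.908
  No change, Placebo: 59×91/153 = 35.092
  Worsened, Drug: 37×62/153 = 14.993
  Worsened, Placebo: 37×91/153 = 22.007
Contributions (O − E)²/E:
  (18 − 23.098)²/23.098 = 1.1252
  (39 − 33.902)²/33.902 = 0.7666
  (23 − 23.908)²/23.908 = 0.0345
  (36 − 35.092)²/35.092 = 0.0235
  (21 − 14.993)²/14.993 = 2.4067
  (16 − 22.007)²/22.007 = 1.6397
χ² = 1.1252 + 0.7666 + 0.0345 + 0.0235 + 2.4067 + 1.6397 = 6.00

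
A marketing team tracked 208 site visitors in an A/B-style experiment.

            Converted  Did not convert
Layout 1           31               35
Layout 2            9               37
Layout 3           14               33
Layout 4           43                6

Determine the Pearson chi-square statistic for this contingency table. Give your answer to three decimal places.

Row totals: 66, 46, 47, 49. Column totals: 97, 111. Grand total N = 208.
Expected counts (row total × column total / N):
  Layout 1, Converted: 66×97/208 = 30.77885
  Layout 1, Did not convert: 66×111/208 = 35.22115
  Layout 2, Converted: 46×97/208 = 21.45192
  Layout 2, Did not convert: 46×111/208 = 24.54808
  Layout 3, Converted: 47×97/208 = 21.91827
  Layout 3, Did not convert: 47×111/208 = 25.08173
  Layout 4, Converted: 49×97/208 = 22.85096
  Layout 4, Did not convert: 49×111/208 = 26.14904
Contributions (O − E)²/E:
  (31 − 30.77885)²/30.77885 = 0.0016
  (35 − 35.22115)²/35.22115 = 0.0014
  (9 − 21.45192)²/21.45192 = 7.2278
  (37 − 24.54808)²/24.54808 = 6.3162
  (14 − 21.91827)²/21.91827 = 2.8606
  (33 − 25.08173)²/25.08173 = 2.4998
  (43 − 22.85096)²/22.85096 = 17.7666
  (6 − 26.14904)²/26.14904 = 15.5258
χ² = 0.0016 + 0.0014 + 7.2278 + 6.3162 + 2.8606 + 2.4998 + 17.7666 + 15.5258 = 52.200

52.200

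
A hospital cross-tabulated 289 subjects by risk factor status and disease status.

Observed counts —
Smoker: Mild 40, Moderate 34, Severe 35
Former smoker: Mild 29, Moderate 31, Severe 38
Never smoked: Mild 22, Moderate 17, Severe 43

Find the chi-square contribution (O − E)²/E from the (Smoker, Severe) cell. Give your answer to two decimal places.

1.75

Row total (Smoker) = 109; column total (Severe) = 116; N = 289.
Expected count E = 109 × 116 / 289 = 43.751.
Contribution = (O − E)²/E = (35 − 43.751)² / 43.751 = 1.75.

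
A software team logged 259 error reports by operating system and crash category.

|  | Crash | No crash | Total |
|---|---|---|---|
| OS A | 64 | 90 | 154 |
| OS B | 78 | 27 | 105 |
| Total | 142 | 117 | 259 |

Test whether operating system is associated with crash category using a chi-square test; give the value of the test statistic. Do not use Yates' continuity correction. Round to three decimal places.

Grand total N = 259.
Expected counts (row total × column total / N):
  OS A, Crash: 154×142/259 = 84.4324
  OS A, No crash: 154×117/259 = 69.5676
  OS B, Crash: 105×142/259 = 57.5676
  OS B, No crash: 105×117/259 = 47.4324
Contributions (O − E)²/E:
  (64 − 84.4324)²/84.4324 = 4.9446
  (90 − 69.5676)²/69.5676 = 6.0011
  (78 − 57.5676)²/57.5676 = 7.2520
  (27 − 47.4324)²/47.4324 = 8.8016
χ² = 4.9446 + 6.0011 + 7.2520 + 8.8016 = 26.999

26.999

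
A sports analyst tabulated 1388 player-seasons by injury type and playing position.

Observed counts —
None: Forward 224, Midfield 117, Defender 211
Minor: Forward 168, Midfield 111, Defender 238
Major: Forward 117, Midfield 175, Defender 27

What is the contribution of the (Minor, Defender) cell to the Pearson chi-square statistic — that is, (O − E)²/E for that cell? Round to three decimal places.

20.781

Row total (Minor) = 517; column total (Defender) = 476; N = 1388.
Expected count E = 517 × 476 / 1388 = 177.2997.
Contribution = (O − E)²/E = (238 − 177.2997)² / 177.2997 = 20.781.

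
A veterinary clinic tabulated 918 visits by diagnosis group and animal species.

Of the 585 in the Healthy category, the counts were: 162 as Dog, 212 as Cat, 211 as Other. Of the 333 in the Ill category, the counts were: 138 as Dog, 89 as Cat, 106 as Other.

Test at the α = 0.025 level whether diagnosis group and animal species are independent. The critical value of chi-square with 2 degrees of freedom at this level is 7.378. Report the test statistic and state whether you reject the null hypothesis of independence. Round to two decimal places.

19.23; reject H₀

Row totals: 585, 333. Column totals: 300, 301, 317. Grand total N = 918.
Expected counts (row total × column total / N):
  Healthy, Dog: 585×300/918 = 191.176
  Healthy, Cat: 585×301/918 = 191.814
  Healthy, Other: 585×317/918 = 202.010
  Ill, Dog: 333×300/918 = 108.824
  Ill, Cat: 333×301/918 = 109.186
  Ill, Other: 333×317/918 = 114.990
Contributions (O − E)²/E:
  (162 − 191.176)²/191.176 = 4.4526
  (212 − 191.814)²/191.814 = 2.1243
  (211 − 202.010)²/202.010 = 0.4001
  (138 − 108.824)²/108.824 = 7.8222
  (89 − 109.186)²/109.186 = 3.7319
  (106 − 114.990)²/114.990 = 0.7028
χ² = 4.4526 + 2.1243 + 0.4001 + 7.8222 + 3.7319 + 0.7028 = 19.23
df = (2−1)(3−1) = 2. Since 19.23 > 7.378, reject the null hypothesis of independence at α = 0.025.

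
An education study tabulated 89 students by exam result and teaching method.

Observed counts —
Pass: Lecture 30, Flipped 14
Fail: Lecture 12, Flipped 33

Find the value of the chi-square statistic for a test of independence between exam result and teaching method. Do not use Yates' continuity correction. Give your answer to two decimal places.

15.39

Row totals: 44, 45. Column totals: 42, 47. Grand total N = 89.
Expected counts (row total × column total / N):
  Pass, Lecture: 44×42/89 = 20.764
  Pass, Flipped: 44×47/89 = 23.236
  Fail, Lecture: 45×42/89 = 21.236
  Fail, Flipped: 45×47/89 = 23.764
Contributions (O − E)²/E:
  (30 − 20.764)²/20.764 = 4.1082
  (14 − 23.236)²/23.236 = 3.6712
  (12 − 21.236)²/21.236 = 4.0169
  (33 − 23.764)²/23.764 = 3.5896
χ² = 4.1082 + 3.6712 + 4.0169 + 3.5896 = 15.39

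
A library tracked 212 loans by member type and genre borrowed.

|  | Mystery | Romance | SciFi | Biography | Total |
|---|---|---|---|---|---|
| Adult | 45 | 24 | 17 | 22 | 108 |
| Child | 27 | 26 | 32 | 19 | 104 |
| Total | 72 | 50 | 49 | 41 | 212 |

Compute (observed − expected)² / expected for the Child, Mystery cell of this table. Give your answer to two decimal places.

Row total (Child) = 104; column total (Mystery) = 72; N = 212.
Expected count E = 104 × 72 / 212 = 35.321.
Contribution = (O − E)²/E = (27 − 35.321)² / 35.321 = 1.96.

1.96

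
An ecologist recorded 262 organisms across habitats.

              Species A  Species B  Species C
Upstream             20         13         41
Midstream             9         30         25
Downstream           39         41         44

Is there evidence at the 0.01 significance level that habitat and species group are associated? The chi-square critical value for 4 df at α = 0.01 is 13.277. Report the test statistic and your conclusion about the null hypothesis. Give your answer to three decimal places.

18.785; reject H₀

Row totals: 74, 64, 124. Column totals: 68, 84, 110. Grand total N = 262.
Expected counts (row total × column total / N):
  Upstream, Species A: 74×68/262 = 19.2061
  Upstream, Species B: 74×84/262 = 23.7252
  Upstream, Species C: 74×110/262 = 31.0687
  Midstream, Species A: 64×68/262 = 16.6107
  Midstream, Species B: 64×84/262 = 20.5191
  Midstream, Species C: 64×110/262 = 26.8702
  Downstream, Species A: 124×68/262 = 32.1832
  Downstream, Species B: 124×84/262 = 39.7557
  Downstream, Species C: 124×110/262 = 52.0611
Contributions (O − E)²/E:
  (20 − 19.2061)²/19.2061 = 0.0328
  (13 − 23.7252)²/23.7252 = 4.8484
  (41 − 31.0687)²/31.0687 = 3.1746
  (9 − 16.6107)²/16.6107 = 3.4871
  (30 − 20.5191)²/20.5191 = 4.3807
  (25 − 26.8702)²/26.8702 = 0.1302
  (39 − 32.1832)²/32.1832 = 1.4439
  (41 − 39.7557)²/39.7557 = 0.0389
  (44 − 52.0611)²/52.0611 = 1.2482
χ² = 0.0328 + 4.8484 + 3.1746 + 3.4871 + 4.3807 + 0.1302 + 1.4439 + 0.0389 + 1.2482 = 18.785
df = (3−1)(3−1) = 4. Since 18.785 > 13.277, reject the null hypothesis of independence at α = 0.01.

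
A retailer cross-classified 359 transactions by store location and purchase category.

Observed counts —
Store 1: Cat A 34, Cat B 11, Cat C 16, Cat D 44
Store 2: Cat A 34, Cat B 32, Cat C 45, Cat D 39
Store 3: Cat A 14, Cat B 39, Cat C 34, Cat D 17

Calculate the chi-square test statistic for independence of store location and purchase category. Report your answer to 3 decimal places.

Row totals: 105, 150, 104. Column totals: 82, 82, 95, 100. Grand total N = 359.
Expected counts (row total × column total / N):
  Store 1, Cat A: 105×82/359 = 23.9833
  Store 1, Cat B: 105×82/359 = 23.9833
  Store 1, Cat C: 105×95/359 = 27.7855
  Store 1, Cat D: 105×100/359 = 29.2479
  Store 2, Cat A: 150×82/359 = 34.2618
  Store 2, Cat B: 150×82/359 = 34.2618
  Store 2, Cat C: 150×95/359 = 39.6936
  Store 2, Cat D: 150×100/359 = 41.7827
  Store 3, Cat A: 104×82/359 = 23.7549
  Store 3, Cat B: 104×82/359 = 23.7549
  Store 3, Cat C: 104×95/359 = 27.5209
  Store 3, Cat D: 104×100/359 = 28.9694
Contributions (O − E)²/E:
  (34 − 23.9833)²/23.9833 = 4.1835
  (11 − 23.9833)²/23.9833 = 7.0285
  (16 − 27.7855)²/27.7855 = 4.9989
  (44 − 29.2479)²/29.2479 = 7.4407
  (34 − 34.2618)²/34.2618 = 0.0020
  (32 − 34.2618)²/34.2618 = 0.1493
  (45 − 39.6936)²/39.6936 = 0.7094
  (39 − 41.7827)²/41.7827 = 0.1853
  (14 − 23.7549)²/23.7549 = 4.0058
  (39 − 23.7549)²/23.7549 = 9.7838
  (34 − 27.5209)²/27.5209 = 1.5253
  (17 − 28.9694)²/28.9694 = 4.9454
χ² = 4.1835 + 7.0285 + 4.9989 + 7.4407 + 0.0020 + 0.1493 + 0.7094 + 0.1853 + 4.0058 + 9.7838 + 1.5253 + 4.9454 = 44.958

44.958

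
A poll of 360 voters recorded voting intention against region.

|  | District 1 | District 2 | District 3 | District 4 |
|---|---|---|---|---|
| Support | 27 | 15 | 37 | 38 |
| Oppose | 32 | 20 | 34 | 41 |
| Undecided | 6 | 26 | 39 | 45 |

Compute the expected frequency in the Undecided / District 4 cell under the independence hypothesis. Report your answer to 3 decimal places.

Row total (Undecided) = 116; column total (District 4) = 124; grand total N = 360.
Expected count = (row total × column total) / N = 116 × 124 / 360 = 39.956.

39.956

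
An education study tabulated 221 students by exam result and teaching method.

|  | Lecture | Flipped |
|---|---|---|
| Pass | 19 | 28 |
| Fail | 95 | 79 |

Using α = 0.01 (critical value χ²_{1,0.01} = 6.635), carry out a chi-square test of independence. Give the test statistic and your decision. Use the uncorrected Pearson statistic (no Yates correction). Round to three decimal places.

2.976; fail to reject H₀

Row totals: 47, 174. Column totals: 114, 107. Grand total N = 221.
Expected counts (row total × column total / N):
  Pass, Lecture: 47×114/221 = 24.2443
  Pass, Flipped: 47×107/221 = 22.7557
  Fail, Lecture: 174×114/221 = 89.7557
  Fail, Flipped: 174×107/221 = 84.2443
Contributions (O − E)²/E:
  (19 − 24.2443)²/24.2443 = 1.1344
  (28 − 22.7557)²/22.7557 = 1.2086
  (95 − 89.7557)²/89.7557 = 0.3064
  (79 − 84.2443)²/84.2443 = 0.3265
χ² = 1.1344 + 1.2086 + 0.3064 + 0.3265 = 2.976
df = (2−1)(2−1) = 1. Since 2.976 < 6.635, fail to reject the null hypothesis of independence at α = 0.01.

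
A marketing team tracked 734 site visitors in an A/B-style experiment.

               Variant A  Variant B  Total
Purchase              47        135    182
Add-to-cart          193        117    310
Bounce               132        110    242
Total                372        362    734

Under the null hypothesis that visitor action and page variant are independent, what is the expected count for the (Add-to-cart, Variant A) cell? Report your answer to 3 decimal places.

Row total (Add-to-cart) = 310; column total (Variant A) = 372; grand total N = 734.
Expected count = (row total × column total) / N = 310 × 372 / 734 = 157.112.

157.112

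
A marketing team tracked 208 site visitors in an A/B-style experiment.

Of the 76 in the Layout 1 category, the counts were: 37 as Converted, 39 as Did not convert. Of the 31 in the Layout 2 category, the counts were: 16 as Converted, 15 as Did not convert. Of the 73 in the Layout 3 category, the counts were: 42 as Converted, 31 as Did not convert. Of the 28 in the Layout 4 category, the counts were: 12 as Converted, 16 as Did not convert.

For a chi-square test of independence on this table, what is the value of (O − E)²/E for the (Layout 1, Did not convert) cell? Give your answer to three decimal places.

Row total (Layout 1) = 76; column total (Did not convert) = 101; N = 208.
Expected count E = 76 × 101 / 208 = 36.9038.
Contribution = (O − E)²/E = (39 − 36.9038)² / 36.9038 = 0.119.

0.119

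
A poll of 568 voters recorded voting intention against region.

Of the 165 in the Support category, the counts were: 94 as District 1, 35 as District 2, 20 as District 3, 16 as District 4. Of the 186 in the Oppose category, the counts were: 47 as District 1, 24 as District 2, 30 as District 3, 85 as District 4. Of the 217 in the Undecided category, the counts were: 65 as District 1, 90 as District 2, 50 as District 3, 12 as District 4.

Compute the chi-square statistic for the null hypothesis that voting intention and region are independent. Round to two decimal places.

Row totals: 165, 186, 217. Column totals: 206, 149, 100, 113. Grand total N = 568.
Expected counts (row total × column total / N):
  Support, District 1: 165×206/568 = 59.8415
  Support, District 2: 165×149/568 = 43.2835
  Support, District 3: 165×100/568 = 29.0493
  Support, District 4: 165×113/568 = 32.8257
  Oppose, District 1: 186×206/568 = 67.4577
  Oppose, District 2: 186×149/568 = 48.7923
  Oppose, District 3: 186×100/568 = 32.7465
  Oppose, District 4: 186×113/568 = 37.0035
  Undecided, District 1: 217×206/568 = 78.7007
  Undecided, District 2: 217×149/568 = 56.9243
  Undecided, District 3: 217×100/568 = 38.2042
  Undecided, District 4: 217×113/568 = 43.1708
Contributions (O − E)²/E:
  (94 − 59.8415)²/59.8415 = 19.4982
  (35 − 43.2835)²/43.2835 = 1.5853
  (20 − 29.0493)²/29.0493 = 2.8190
  (16 − 32.8257)²/32.8257 = 8.6245
  (47 − 67.4577)²/67.4577 = 6.2041
  (24 − 48.7923)²/48.7923 = 12.5974
  (30 − 32.7465)²/32.7465 = 0.2304
  (85 − 37.0035)²/37.0035 = 62.2553
  (65 − 78.7007)²/78.7007 = 2.3851
  (90 − 56.9243)²/56.9243 = 19.2185
  (50 − 38.2042)²/38.2042 = 3.6420
  (12 − 43.1708)²/43.1708 = 22.5064
χ² = 19.4982 + 1.5853 + 2.8190 + 8.6245 + 6.2041 + 12.5974 + 0.2304 + 62.2553 + 2.3851 + 19.2185 + 3.6420 + 22.5064 = 161.57

161.57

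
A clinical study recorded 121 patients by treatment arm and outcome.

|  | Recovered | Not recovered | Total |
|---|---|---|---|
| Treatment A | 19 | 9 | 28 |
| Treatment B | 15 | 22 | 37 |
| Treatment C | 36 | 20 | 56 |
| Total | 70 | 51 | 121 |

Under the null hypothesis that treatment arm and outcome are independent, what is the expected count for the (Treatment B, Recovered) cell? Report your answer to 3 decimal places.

Row total (Treatment B) = 37; column total (Recovered) = 70; grand total N = 121.
Expected count = (row total × column total) / N = 37 × 70 / 121 = 21.405.

21.405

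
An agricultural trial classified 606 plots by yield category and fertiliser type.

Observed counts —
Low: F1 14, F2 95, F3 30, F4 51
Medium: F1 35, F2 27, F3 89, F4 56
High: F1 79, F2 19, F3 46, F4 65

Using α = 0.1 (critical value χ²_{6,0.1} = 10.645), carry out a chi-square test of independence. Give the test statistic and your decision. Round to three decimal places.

162.937; reject H₀

Row totals: 190, 207, 209. Column totals: 128, 141, 165, 172. Grand total N = 606.
Expected counts (row total × column total / N):
  Low, F1: 190×128/606 = 40.1320
  Low, F2: 190×141/606 = 44.2079
  Low, F3: 190×165/606 = 51.7327
  Low, F4: 190×172/606 = 53.9274
  Medium, F1: 207×128/606 = 43.7228
  Medium, F2: 207×141/606 = 48.1634
  Medium, F3: 207×165/606 = 56.3614
  Medium, F4: 207×172/606 = 58.7525
  High, F1: 209×128/606 = 44.1452
  High, F2: 209×141/606 = 48.6287
  High, F3: 209×165/606 = 56.9059
  High, F4: 209×172/606 = 59.3201
Contributions (O − E)²/E:
  (14 − 40.1320)²/40.1320 = 17.0159
  (95 − 44.2079)²/44.2079 = 58.3569
  (30 − 51.7327)²/51.7327 = 9.1298
  (51 − 53.9274)²/53.9274 = 0.1589
  (35 − 43.7228)²/43.7228 = 1.7402
  (27 − 48.1634)²/48.1634 = 9.2994
  (89 − 56.3614)²/56.3614 = 18.9008
  (56 − 58.7525)²/58.7525 = 0.1290
  (79 − 44.1452)²/44.1452 = 27.5196
  (19 − 48.6287)²/48.6287 = 18.0523
  (46 − 56.9059)²/56.9059 = 2.0901
  (65 − 59.3201)²/59.3201 = 0.5439
χ² = 17.0159 + 58.3569 + 9.1298 + 0.1589 + 1.7402 + 9.2994 + 18.9008 + 0.1290 + 27.5196 + 18.0523 + 2.0901 + 0.5439 = 162.937
df = (3−1)(4−1) = 6. Since 162.937 > 10.645, reject the null hypothesis of independence at α = 0.1.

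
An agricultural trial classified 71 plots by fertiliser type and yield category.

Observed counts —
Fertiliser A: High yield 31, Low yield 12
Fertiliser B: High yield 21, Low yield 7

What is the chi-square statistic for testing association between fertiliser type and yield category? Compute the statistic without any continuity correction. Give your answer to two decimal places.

0.07

Row totals: 43, 28. Column totals: 52, 19. Grand total N = 71.
Expected counts (row total × column total / N):
  Fertiliser A, High yield: 43×52/71 = 31.493
  Fertiliser A, Low yield: 43×19/71 = 11.507
  Fertiliser B, High yield: 28×52/71 = 20.507
  Fertiliser B, Low yield: 28×19/71 = 7.493
Contributions (O − E)²/E:
  (31 − 31.493)²/31.493 = 0.0077
  (12 − 11.507)²/11.507 = 0.0211
  (21 − 20.507)²/20.507 = 0.0119
  (7 − 7.493)²/7.493 = 0.0324
χ² = 0.0077 + 0.0211 + 0.0119 + 0.0324 = 0.07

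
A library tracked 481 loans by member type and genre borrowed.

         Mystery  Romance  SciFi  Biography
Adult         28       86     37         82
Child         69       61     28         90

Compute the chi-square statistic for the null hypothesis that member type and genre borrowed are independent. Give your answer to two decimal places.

22.75

Row totals: 233, 248. Column totals: 97, 147, 65, 172. Grand total N = 481.
Expected counts (row total × column total / N):
  Adult, Mystery: 233×97/481 = 46.9875
  Adult, Romance: 233×147/481 = 71.2079
  Adult, SciFi: 233×65/481 = 31.4865
  Adult, Biography: 233×172/481 = 83.3181
  Child, Mystery: 248×97/481 = 50.0125
  Child, Romance: 248×147/481 = 75.7921
  Child, SciFi: 248×65/481 = 33.5135
  Child, Biography: 248×172/481 = 88.6819
Contributions (O − E)²/E:
  (28 − 46.9875)²/46.9875 = 7.6728
  (86 − 71.2079)²/71.2079 = 3.0728
  (37 − 31.4865)²/31.4865 = 0.9655
  (82 − 83.3181)²/83.3181 = 0.0209
  (69 − 50.0125)²/50.0125 = 7.2087
  (61 − 75.7921)²/75.7921 = 2.8869
  (28 − 33.5135)²/33.5135 = 0.9071
  (90 − 88.6819)²/88.6819 = 0.0196
χ² = 7.6728 + 3.0728 + 0.9655 + 0.0209 + 7.2087 + 2.8869 + 0.9071 + 0.0196 = 22.75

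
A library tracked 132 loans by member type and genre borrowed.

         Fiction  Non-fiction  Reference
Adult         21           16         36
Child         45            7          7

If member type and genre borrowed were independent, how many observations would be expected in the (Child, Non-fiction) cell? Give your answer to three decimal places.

10.280

Row total (Child) = 59; column total (Non-fiction) = 23; grand total N = 132.
Expected count = (row total × column total) / N = 59 × 23 / 132 = 10.280.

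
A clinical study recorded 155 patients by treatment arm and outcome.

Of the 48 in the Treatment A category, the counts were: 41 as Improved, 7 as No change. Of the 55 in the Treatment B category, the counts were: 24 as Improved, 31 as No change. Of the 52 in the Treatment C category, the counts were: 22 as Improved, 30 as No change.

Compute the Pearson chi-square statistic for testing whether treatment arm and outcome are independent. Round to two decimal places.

Row totals: 48, 55, 52. Column totals: 87, 68. Grand total N = 155.
Expected counts (row total × column total / N):
  Treatment A, Improved: 48×87/155 = 26.942
  Treatment A, No change: 48×68/155 = 21.058
  Treatment B, Improved: 55×87/155 = 30.871
  Treatment B, No change: 55×68/155 = 24.129
  Treatment C, Improved: 52×87/155 = 29.187
  Treatment C, No change: 52×68/155 = 22.813
Contributions (O − E)²/E:
  (41 − 26.942)²/26.942 = 7.3353
  (7 − 21.058)²/21.058 = 9.3849
  (24 − 30.871)²/30.871 = 1.5293
  (31 − 24.129)²/24.129 = 1.9566
  (22 − 29.187)²/29.187 = 1.7697
  (30 − 22.813)²/22.813 = 2.2642
χ² = 7.3353 + 9.3849 + 1.5293 + 1.9566 + 1.7697 + 2.2642 = 24.24

24.24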